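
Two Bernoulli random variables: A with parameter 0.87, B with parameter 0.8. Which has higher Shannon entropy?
B

For binary distributions, entropy is maximized at p=0.5 and decreases as p moves toward 0 or 1.

H(A) = H(0.87) = 0.5574 bits
H(B) = H(0.8) = 0.7219 bits

Distribution B (p=0.8) is closer to uniform (p=0.5), so it has higher entropy.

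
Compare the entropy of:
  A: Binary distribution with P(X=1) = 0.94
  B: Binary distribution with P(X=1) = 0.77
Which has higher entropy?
B

For binary distributions, entropy is maximized at p=0.5 and decreases as p moves toward 0 or 1.

H(A) = H(0.94) = 0.3274 bits
H(B) = H(0.77) = 0.7780 bits

Distribution B (p=0.77) is closer to uniform (p=0.5), so it has higher entropy.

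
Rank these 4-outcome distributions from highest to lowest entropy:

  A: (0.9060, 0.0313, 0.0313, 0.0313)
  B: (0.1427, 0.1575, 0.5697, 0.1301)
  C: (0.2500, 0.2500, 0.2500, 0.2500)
C > B > A

Key insight: Entropy is maximized by uniform distributions and minimized by concentrated distributions.

- Uniform distributions have maximum entropy log₂(4) = 2.0000 bits
- The more "peaked" or concentrated a distribution, the lower its entropy

Entropies:
  H(A) = 0.5987 bits
  H(B) = 1.6661 bits
  H(C) = 2.0000 bits

Ranking: C > B > A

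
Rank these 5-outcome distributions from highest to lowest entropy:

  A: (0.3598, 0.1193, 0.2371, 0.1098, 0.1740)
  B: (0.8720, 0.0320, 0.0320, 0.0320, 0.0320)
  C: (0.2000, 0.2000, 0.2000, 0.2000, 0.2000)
C > A > B

Key insight: Entropy is maximized by uniform distributions and minimized by concentrated distributions.

- Uniform distributions have maximum entropy log₂(5) = 2.3219 bits
- The more "peaked" or concentrated a distribution, the lower its entropy

Entropies:
  H(A) = 2.1778 bits
  H(B) = 0.8079 bits
  H(C) = 2.3219 bits

Ranking: C > A > B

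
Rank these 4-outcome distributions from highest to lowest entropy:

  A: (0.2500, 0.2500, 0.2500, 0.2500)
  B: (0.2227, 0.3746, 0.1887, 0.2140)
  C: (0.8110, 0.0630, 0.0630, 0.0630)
A > B > C

Key insight: Entropy is maximized by uniform distributions and minimized by concentrated distributions.

- Uniform distributions have maximum entropy log₂(4) = 2.0000 bits
- The more "peaked" or concentrated a distribution, the lower its entropy

Entropies:
  H(A) = 2.0000 bits
  H(B) = 1.9432 bits
  H(C) = 0.9989 bits

Ranking: A > B > C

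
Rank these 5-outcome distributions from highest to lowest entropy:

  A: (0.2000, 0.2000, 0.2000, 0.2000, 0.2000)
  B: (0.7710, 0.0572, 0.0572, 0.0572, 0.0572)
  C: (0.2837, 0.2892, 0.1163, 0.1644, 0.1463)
A > C > B

Key insight: Entropy is maximized by uniform distributions and minimized by concentrated distributions.

- Uniform distributions have maximum entropy log₂(5) = 2.3219 bits
- The more "peaked" or concentrated a distribution, the lower its entropy

Entropies:
  H(A) = 2.3219 bits
  H(B) = 1.2343 bits
  H(C) = 2.2283 bits

Ranking: A > C > B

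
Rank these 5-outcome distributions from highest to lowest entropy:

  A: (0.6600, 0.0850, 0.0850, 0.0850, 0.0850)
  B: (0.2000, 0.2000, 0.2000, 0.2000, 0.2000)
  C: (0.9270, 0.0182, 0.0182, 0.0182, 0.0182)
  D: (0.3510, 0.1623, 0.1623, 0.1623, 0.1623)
B > D > A > C

Key insight: Entropy is maximized by uniform distributions and minimized by concentrated distributions.

Entropies:
  H(A) = 1.6048 bits
  H(B) = 2.3219 bits
  H(C) = 0.5230 bits
  H(D) = 2.2330 bits

Ranking: B > D > A > C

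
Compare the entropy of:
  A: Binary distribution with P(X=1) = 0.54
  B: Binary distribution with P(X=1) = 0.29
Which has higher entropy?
A

For binary distributions, entropy is maximized at p=0.5 and decreases as p moves toward 0 or 1.

H(A) = H(0.54) = 0.9954 bits
H(B) = H(0.29) = 0.8687 bits

Distribution A (p=0.54) is closer to uniform (p=0.5), so it has higher entropy.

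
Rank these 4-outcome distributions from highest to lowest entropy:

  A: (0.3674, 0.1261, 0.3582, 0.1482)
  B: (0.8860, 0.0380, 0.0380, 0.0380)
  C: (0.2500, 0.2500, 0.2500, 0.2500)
C > A > B

Key insight: Entropy is maximized by uniform distributions and minimized by concentrated distributions.

- Uniform distributions have maximum entropy log₂(4) = 2.0000 bits
- The more "peaked" or concentrated a distribution, the lower its entropy

Entropies:
  H(A) = 1.8463 bits
  H(B) = 0.6926 bits
  H(C) = 2.0000 bits

Ranking: C > A > B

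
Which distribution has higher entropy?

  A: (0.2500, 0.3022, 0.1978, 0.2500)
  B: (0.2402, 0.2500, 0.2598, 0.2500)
B

Both distributions are close to uniform, making this a harder comparison.

H(A) = 1.9842 bits
H(B) = 1.9994 bits

The distribution closer to uniform has higher entropy.
Answer: B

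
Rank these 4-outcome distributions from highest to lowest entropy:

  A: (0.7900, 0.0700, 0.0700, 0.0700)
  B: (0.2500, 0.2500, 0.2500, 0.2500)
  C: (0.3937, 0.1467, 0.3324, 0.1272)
B > C > A

Key insight: Entropy is maximized by uniform distributions and minimized by concentrated distributions.

- Uniform distributions have maximum entropy log₂(4) = 2.0000 bits
- The more "peaked" or concentrated a distribution, the lower its entropy

Entropies:
  H(A) = 1.0743 bits
  H(B) = 2.0000 bits
  H(C) = 1.8423 bits

Ranking: B > C > A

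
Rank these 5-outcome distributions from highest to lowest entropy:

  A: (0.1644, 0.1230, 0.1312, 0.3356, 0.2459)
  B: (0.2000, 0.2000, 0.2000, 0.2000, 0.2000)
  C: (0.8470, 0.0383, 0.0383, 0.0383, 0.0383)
B > A > C

Key insight: Entropy is maximized by uniform distributions and minimized by concentrated distributions.

- Uniform distributions have maximum entropy log₂(5) = 2.3219 bits
- The more "peaked" or concentrated a distribution, the lower its entropy

Entropies:
  H(A) = 2.2107 bits
  H(B) = 2.3219 bits
  H(C) = 0.9233 bits

Ranking: B > A > C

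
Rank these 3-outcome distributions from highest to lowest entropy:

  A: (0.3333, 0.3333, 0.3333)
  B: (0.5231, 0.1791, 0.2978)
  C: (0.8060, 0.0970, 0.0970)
A > B > C

Key insight: Entropy is maximized by uniform distributions and minimized by concentrated distributions.

- Uniform distributions have maximum entropy log₂(3) = 1.5850 bits
- The more "peaked" or concentrated a distribution, the lower its entropy

Entropies:
  H(A) = 1.5850 bits
  H(B) = 1.4539 bits
  H(C) = 0.9038 bits

Ranking: A > B > C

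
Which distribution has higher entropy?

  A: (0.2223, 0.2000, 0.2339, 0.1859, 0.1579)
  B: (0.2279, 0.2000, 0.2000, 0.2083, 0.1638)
B

Both distributions are close to uniform, making this a harder comparison.

H(A) = 2.3086 bits
H(B) = 2.3140 bits

The distribution closer to uniform has higher entropy.
Answer: B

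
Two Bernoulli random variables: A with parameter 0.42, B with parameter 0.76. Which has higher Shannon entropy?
A

For binary distributions, entropy is maximized at p=0.5 and decreases as p moves toward 0 or 1.

H(A) = H(0.42) = 0.9815 bits
H(B) = H(0.76) = 0.7950 bits

Distribution A (p=0.42) is closer to uniform (p=0.5), so it has higher entropy.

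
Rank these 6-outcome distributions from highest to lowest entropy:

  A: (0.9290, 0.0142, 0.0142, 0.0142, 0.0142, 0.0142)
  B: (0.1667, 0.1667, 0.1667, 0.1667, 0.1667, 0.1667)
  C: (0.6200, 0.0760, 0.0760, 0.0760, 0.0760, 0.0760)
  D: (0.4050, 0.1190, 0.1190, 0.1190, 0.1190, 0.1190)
B > D > C > A

Key insight: Entropy is maximized by uniform distributions and minimized by concentrated distributions.

Entropies:
  H(A) = 0.5345 bits
  H(B) = 2.5850 bits
  H(C) = 1.8404 bits
  H(D) = 2.3553 bits

Ranking: B > D > C > A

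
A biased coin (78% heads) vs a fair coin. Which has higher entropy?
Fair coin

The fair coin is uniform (p=0.5), maximizing binary entropy at 1 bit. The biased coin has H(0.78) ≈ 0.760 bits — its outcome is more predictable, so its entropy is lower.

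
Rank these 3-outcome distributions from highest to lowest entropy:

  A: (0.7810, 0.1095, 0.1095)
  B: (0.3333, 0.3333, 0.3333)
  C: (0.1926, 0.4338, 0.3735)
B > C > A

Key insight: Entropy is maximized by uniform distributions and minimized by concentrated distributions.

- Uniform distributions have maximum entropy log₂(3) = 1.5850 bits
- The more "peaked" or concentrated a distribution, the lower its entropy

Entropies:
  H(A) = 0.9773 bits
  H(B) = 1.5850 bits
  H(C) = 1.5111 bits

Ranking: B > C > A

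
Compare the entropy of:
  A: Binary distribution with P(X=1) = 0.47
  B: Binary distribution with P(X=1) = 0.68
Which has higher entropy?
A

For binary distributions, entropy is maximized at p=0.5 and decreases as p moves toward 0 or 1.

H(A) = H(0.47) = 0.9974 bits
H(B) = H(0.68) = 0.9044 bits

Distribution A (p=0.47) is closer to uniform (p=0.5), so it has higher entropy.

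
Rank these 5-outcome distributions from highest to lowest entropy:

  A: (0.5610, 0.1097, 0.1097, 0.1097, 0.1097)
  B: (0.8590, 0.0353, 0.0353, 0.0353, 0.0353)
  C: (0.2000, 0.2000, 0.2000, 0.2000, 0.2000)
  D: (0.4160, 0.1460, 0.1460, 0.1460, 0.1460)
C > D > A > B

Key insight: Entropy is maximized by uniform distributions and minimized by concentrated distributions.

Entropies:
  H(A) = 1.8672 bits
  H(B) = 0.8689 bits
  H(C) = 2.3219 bits
  H(D) = 2.1475 bits

Ranking: C > D > A > B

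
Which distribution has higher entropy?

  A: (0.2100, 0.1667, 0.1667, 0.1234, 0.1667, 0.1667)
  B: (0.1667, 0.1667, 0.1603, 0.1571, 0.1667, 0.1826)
B

Both distributions are close to uniform, making this a harder comparison.

H(A) = 2.5686 bits
H(B) = 2.5833 bits

The distribution closer to uniform has higher entropy.
Answer: B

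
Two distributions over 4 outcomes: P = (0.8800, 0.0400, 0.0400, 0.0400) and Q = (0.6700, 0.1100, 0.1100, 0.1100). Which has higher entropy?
Q

P is highly concentrated on one outcome (88%), making it nearly deterministic. Q spreads its mass more evenly (max 67%). The more spread-out distribution has higher entropy: H(P) ≈ 0.720 bits, H(Q) ≈ 1.438 bits.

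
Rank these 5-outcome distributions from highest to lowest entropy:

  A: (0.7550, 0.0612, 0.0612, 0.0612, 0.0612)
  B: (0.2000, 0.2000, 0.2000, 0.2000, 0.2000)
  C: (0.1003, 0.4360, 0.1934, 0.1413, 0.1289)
B > C > A

Key insight: Entropy is maximized by uniform distributions and minimized by concentrated distributions.

- Uniform distributions have maximum entropy log₂(5) = 2.3219 bits
- The more "peaked" or concentrated a distribution, the lower its entropy

Entropies:
  H(A) = 1.2933 bits
  H(B) = 2.3219 bits
  H(C) = 2.0933 bits

Ranking: B > C > A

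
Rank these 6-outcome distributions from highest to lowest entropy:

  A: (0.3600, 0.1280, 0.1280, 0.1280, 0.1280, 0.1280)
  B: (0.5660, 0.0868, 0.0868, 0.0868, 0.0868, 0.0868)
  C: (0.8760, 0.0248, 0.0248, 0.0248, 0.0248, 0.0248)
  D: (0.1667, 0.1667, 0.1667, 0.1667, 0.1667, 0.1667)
D > A > B > C

Key insight: Entropy is maximized by uniform distributions and minimized by concentrated distributions.

Entropies:
  H(A) = 2.4287 bits
  H(B) = 1.9951 bits
  H(C) = 0.8287 bits
  H(D) = 2.5850 bits

Ranking: D > A > B > C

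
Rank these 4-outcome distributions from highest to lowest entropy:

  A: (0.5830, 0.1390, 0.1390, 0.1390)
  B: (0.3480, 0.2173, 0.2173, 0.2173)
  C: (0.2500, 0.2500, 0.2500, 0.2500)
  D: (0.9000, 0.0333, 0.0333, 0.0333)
C > B > A > D

Key insight: Entropy is maximized by uniform distributions and minimized by concentrated distributions.

Entropies:
  H(A) = 1.6410 bits
  H(B) = 1.9657 bits
  H(C) = 2.0000 bits
  H(D) = 0.6275 bits

Ranking: C > B > A > D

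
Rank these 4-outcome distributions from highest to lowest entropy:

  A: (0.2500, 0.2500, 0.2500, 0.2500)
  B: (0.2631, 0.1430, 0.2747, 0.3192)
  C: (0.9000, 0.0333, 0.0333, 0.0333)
A > B > C

Key insight: Entropy is maximized by uniform distributions and minimized by concentrated distributions.

- Uniform distributions have maximum entropy log₂(4) = 2.0000 bits
- The more "peaked" or concentrated a distribution, the lower its entropy

Entropies:
  H(A) = 2.0000 bits
  H(B) = 1.9460 bits
  H(C) = 0.6275 bits

Ranking: A > B > C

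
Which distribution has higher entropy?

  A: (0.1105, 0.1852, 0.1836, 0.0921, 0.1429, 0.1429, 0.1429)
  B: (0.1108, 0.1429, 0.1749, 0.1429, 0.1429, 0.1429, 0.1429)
B

Both distributions are close to uniform, making this a harder comparison.

H(A) = 2.7708 bits
H(B) = 2.7969 bits

The distribution closer to uniform has higher entropy.
Answer: B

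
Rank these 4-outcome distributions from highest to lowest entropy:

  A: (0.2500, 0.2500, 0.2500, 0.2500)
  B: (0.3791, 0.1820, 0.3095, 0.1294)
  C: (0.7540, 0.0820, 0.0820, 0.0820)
A > B > C

Key insight: Entropy is maximized by uniform distributions and minimized by concentrated distributions.

- Uniform distributions have maximum entropy log₂(4) = 2.0000 bits
- The more "peaked" or concentrated a distribution, the lower its entropy

Entropies:
  H(A) = 2.0000 bits
  H(B) = 1.8833 bits
  H(C) = 1.1948 bits

Ranking: A > B > C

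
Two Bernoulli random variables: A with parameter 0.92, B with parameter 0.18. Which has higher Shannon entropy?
B

For binary distributions, entropy is maximized at p=0.5 and decreases as p moves toward 0 or 1.

H(A) = H(0.92) = 0.4022 bits
H(B) = H(0.18) = 0.6801 bits

Distribution B (p=0.18) is closer to uniform (p=0.5), so it has higher entropy.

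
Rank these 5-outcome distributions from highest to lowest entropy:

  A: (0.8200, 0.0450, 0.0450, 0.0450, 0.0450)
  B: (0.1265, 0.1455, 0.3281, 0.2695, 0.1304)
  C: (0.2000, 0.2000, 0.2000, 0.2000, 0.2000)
C > B > A

Key insight: Entropy is maximized by uniform distributions and minimized by concentrated distributions.

- Uniform distributions have maximum entropy log₂(5) = 2.3219 bits
- The more "peaked" or concentrated a distribution, the lower its entropy

Entropies:
  H(A) = 1.0401 bits
  H(B) = 2.2025 bits
  H(C) = 2.3219 bits

Ranking: C > B > A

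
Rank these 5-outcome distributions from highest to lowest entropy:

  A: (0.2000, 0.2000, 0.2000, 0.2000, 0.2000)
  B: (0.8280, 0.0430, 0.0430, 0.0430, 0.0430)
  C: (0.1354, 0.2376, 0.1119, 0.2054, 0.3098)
A > C > B

Key insight: Entropy is maximized by uniform distributions and minimized by concentrated distributions.

- Uniform distributions have maximum entropy log₂(5) = 2.3219 bits
- The more "peaked" or concentrated a distribution, the lower its entropy

Entropies:
  H(A) = 2.3219 bits
  H(B) = 1.0063 bits
  H(C) = 2.2294 bits

Ranking: A > C > B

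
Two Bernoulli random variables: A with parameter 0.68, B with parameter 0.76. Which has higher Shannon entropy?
A

For binary distributions, entropy is maximized at p=0.5 and decreases as p moves toward 0 or 1.

H(A) = H(0.68) = 0.9044 bits
H(B) = H(0.76) = 0.7950 bits

Distribution A (p=0.68) is closer to uniform (p=0.5), so it has higher entropy.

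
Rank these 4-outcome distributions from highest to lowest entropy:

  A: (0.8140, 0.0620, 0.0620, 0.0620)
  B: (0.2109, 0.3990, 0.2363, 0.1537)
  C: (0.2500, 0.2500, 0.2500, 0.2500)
C > B > A

Key insight: Entropy is maximized by uniform distributions and minimized by concentrated distributions.

- Uniform distributions have maximum entropy log₂(4) = 2.0000 bits
- The more "peaked" or concentrated a distribution, the lower its entropy

Entropies:
  H(A) = 0.9878 bits
  H(B) = 1.9096 bits
  H(C) = 2.0000 bits

Ranking: C > B > A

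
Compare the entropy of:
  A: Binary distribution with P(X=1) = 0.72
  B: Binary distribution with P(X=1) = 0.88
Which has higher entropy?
A

For binary distributions, entropy is maximized at p=0.5 and decreases as p moves toward 0 or 1.

H(A) = H(0.72) = 0.8555 bits
H(B) = H(0.88) = 0.5294 bits

Distribution A (p=0.72) is closer to uniform (p=0.5), so it has higher entropy.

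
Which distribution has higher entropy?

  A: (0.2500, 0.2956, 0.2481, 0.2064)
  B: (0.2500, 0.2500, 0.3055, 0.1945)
A

Both distributions are close to uniform, making this a harder comparison.

H(A) = 1.9885 bits
H(B) = 1.9821 bits

The distribution closer to uniform has higher entropy.
Answer: A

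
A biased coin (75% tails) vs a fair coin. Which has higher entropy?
Fair coin

The fair coin is uniform (p=0.5), maximizing binary entropy at 1 bit. The biased coin has H(0.75) ≈ 0.811 bits — its outcome is more predictable, so its entropy is lower.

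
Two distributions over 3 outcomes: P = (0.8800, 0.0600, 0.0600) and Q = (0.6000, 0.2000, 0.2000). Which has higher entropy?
Q

P is highly concentrated on one outcome (88%), making it nearly deterministic. Q spreads its mass more evenly (max 60%). The more spread-out distribution has higher entropy: H(P) ≈ 0.649 bits, H(Q) ≈ 1.371 bits.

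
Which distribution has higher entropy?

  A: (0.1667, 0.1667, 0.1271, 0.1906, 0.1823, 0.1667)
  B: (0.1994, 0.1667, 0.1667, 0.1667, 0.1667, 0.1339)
B

Both distributions are close to uniform, making this a harder comparison.

H(A) = 2.5742 bits
H(B) = 2.5756 bits

The distribution closer to uniform has higher entropy.
Answer: B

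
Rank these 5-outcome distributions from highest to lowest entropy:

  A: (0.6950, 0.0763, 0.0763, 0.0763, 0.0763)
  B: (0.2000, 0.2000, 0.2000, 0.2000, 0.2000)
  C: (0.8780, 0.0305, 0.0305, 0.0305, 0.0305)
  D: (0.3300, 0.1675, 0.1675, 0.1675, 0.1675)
B > D > A > C

Key insight: Entropy is maximized by uniform distributions and minimized by concentrated distributions.

Entropies:
  H(A) = 1.4973 bits
  H(B) = 2.3219 bits
  H(C) = 0.7791 bits
  H(D) = 2.2549 bits

Ranking: B > D > A > C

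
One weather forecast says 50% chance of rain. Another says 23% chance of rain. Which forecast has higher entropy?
50% forecast

Treat each forecast as a Bernoulli distribution. Binary entropy is maximized at p=0.5 and falls off symmetrically toward 0 or 1. The 50% forecast is closer to 50%, so it is more uncertain. H(50%) ≈ 1.000 bits, H(23%) ≈ 0.778 bits.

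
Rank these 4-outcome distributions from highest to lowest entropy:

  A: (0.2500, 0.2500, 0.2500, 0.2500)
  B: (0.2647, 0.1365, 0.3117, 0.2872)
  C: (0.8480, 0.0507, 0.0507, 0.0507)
A > B > C

Key insight: Entropy is maximized by uniform distributions and minimized by concentrated distributions.

- Uniform distributions have maximum entropy log₂(4) = 2.0000 bits
- The more "peaked" or concentrated a distribution, the lower its entropy

Entropies:
  H(A) = 2.0000 bits
  H(B) = 1.9408 bits
  H(C) = 0.8557 bits

Ranking: A > B > C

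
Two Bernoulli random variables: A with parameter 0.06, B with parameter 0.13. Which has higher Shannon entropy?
B

For binary distributions, entropy is maximized at p=0.5 and decreases as p moves toward 0 or 1.

H(A) = H(0.06) = 0.3274 bits
H(B) = H(0.13) = 0.5574 bits

Distribution B (p=0.13) is closer to uniform (p=0.5), so it has higher entropy.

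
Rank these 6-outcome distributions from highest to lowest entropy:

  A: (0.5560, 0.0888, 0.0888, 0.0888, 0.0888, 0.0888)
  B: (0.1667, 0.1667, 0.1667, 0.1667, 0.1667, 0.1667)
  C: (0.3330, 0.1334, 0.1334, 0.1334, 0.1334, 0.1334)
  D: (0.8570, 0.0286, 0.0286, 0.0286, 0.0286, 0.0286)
B > C > A > D

Key insight: Entropy is maximized by uniform distributions and minimized by concentrated distributions.

Entropies:
  H(A) = 2.0219 bits
  H(B) = 2.5850 bits
  H(C) = 2.4667 bits
  H(D) = 0.9241 bits

Ranking: B > C > A > D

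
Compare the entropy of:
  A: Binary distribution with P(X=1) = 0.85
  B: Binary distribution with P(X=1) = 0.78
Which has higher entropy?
B

For binary distributions, entropy is maximized at p=0.5 and decreases as p moves toward 0 or 1.

H(A) = H(0.85) = 0.6098 bits
H(B) = H(0.78) = 0.7602 bits

Distribution B (p=0.78) is closer to uniform (p=0.5), so it has higher entropy.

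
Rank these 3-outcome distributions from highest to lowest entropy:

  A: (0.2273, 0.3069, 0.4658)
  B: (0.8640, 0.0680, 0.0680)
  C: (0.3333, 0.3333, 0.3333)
C > A > B

Key insight: Entropy is maximized by uniform distributions and minimized by concentrated distributions.

- Uniform distributions have maximum entropy log₂(3) = 1.5850 bits
- The more "peaked" or concentrated a distribution, the lower its entropy

Entropies:
  H(A) = 1.5222 bits
  H(B) = 0.7097 bits
  H(C) = 1.5850 bits

Ranking: C > A > B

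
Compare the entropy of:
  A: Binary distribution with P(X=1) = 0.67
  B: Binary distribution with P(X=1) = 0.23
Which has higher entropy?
A

For binary distributions, entropy is maximized at p=0.5 and decreases as p moves toward 0 or 1.

H(A) = H(0.67) = 0.9149 bits
H(B) = H(0.23) = 0.7780 bits

Distribution A (p=0.67) is closer to uniform (p=0.5), so it has higher entropy.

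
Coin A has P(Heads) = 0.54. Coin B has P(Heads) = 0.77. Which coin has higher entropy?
A

For binary distributions, entropy is maximized at p=0.5 and decreases as p moves toward 0 or 1.

H(A) = H(0.54) = 0.9954 bits
H(B) = H(0.77) = 0.7780 bits

Distribution A (p=0.54) is closer to uniform (p=0.5), so it has higher entropy.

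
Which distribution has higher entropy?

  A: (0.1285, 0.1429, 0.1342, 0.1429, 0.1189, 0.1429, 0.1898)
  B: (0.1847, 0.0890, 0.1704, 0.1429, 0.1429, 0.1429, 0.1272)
A

Both distributions are close to uniform, making this a harder comparison.

H(A) = 2.7927 bits
H(B) = 2.7774 bits

The distribution closer to uniform has higher entropy.
Answer: A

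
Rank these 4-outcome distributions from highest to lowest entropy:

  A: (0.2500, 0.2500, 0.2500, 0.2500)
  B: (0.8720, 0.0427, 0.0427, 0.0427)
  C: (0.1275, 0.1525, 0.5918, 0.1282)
A > C > B

Key insight: Entropy is maximized by uniform distributions and minimized by concentrated distributions.

- Uniform distributions have maximum entropy log₂(4) = 2.0000 bits
- The more "peaked" or concentrated a distribution, the lower its entropy

Entropies:
  H(A) = 2.0000 bits
  H(B) = 0.7548 bits
  H(C) = 1.6204 bits

Ranking: A > C > B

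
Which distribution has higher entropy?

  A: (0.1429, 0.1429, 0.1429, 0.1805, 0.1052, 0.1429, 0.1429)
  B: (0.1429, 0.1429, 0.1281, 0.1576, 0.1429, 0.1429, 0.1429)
B

Both distributions are close to uniform, making this a harder comparison.

H(A) = 2.7928 bits
H(B) = 2.8051 bits

The distribution closer to uniform has higher entropy.
Answer: B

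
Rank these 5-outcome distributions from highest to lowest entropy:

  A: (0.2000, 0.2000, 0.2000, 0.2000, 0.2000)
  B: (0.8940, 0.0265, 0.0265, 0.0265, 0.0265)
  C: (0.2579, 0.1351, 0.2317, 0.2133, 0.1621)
A > C > B

Key insight: Entropy is maximized by uniform distributions and minimized by concentrated distributions.

- Uniform distributions have maximum entropy log₂(5) = 2.3219 bits
- The more "peaked" or concentrated a distribution, the lower its entropy

Entropies:
  H(A) = 2.3219 bits
  H(B) = 0.6997 bits
  H(C) = 2.2841 bits

Ranking: A > C > B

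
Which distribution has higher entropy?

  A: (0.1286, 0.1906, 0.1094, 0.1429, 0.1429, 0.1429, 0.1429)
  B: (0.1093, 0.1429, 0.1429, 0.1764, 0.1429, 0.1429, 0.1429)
B

Both distributions are close to uniform, making this a harder comparison.

H(A) = 2.7898 bits
H(B) = 2.7959 bits

The distribution closer to uniform has higher entropy.
Answer: B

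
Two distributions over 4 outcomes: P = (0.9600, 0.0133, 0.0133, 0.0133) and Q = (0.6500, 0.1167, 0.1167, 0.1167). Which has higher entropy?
Q

P is highly concentrated on one outcome (96%), making it nearly deterministic. Q spreads its mass more evenly (max 65%). The more spread-out distribution has higher entropy: H(P) ≈ 0.306 bits, H(Q) ≈ 1.489 bits.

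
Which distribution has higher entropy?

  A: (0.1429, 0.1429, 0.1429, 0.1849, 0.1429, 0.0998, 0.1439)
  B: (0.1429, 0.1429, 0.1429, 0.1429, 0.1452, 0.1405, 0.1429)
B

Both distributions are close to uniform, making this a harder comparison.

H(A) = 2.7887 bits
H(B) = 2.8073 bits

The distribution closer to uniform has higher entropy.
Answer: B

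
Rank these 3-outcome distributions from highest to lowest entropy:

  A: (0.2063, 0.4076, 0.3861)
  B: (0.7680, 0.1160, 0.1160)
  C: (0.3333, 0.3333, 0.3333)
C > A > B

Key insight: Entropy is maximized by uniform distributions and minimized by concentrated distributions.

- Uniform distributions have maximum entropy log₂(3) = 1.5850 bits
- The more "peaked" or concentrated a distribution, the lower its entropy

Entropies:
  H(A) = 1.5277 bits
  H(B) = 1.0135 bits
  H(C) = 1.5850 bits

Ranking: C > A > B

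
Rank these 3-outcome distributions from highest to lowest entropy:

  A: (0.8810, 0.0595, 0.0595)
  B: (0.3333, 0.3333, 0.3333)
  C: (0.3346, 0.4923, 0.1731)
B > C > A

Key insight: Entropy is maximized by uniform distributions and minimized by concentrated distributions.

- Uniform distributions have maximum entropy log₂(3) = 1.5850 bits
- The more "peaked" or concentrated a distribution, the lower its entropy

Entropies:
  H(A) = 0.6455 bits
  H(B) = 1.5850 bits
  H(C) = 1.4698 bits

Ranking: B > C > A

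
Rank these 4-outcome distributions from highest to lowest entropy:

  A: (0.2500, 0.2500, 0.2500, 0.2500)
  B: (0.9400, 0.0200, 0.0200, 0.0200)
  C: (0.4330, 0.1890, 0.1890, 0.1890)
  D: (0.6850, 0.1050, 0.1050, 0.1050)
A > C > D > B

Key insight: Entropy is maximized by uniform distributions and minimized by concentrated distributions.

Entropies:
  H(A) = 2.0000 bits
  H(B) = 0.4225 bits
  H(C) = 1.8857 bits
  H(D) = 1.3981 bits

Ranking: A > C > D > B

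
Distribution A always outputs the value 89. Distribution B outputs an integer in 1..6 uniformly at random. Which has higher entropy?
B

A is deterministic, so H(A) = 0. B is uniform over 6 outcomes, so H(B) = log₂(6) = 2.585 bits. Any distribution with genuine randomness has higher entropy than a deterministic one.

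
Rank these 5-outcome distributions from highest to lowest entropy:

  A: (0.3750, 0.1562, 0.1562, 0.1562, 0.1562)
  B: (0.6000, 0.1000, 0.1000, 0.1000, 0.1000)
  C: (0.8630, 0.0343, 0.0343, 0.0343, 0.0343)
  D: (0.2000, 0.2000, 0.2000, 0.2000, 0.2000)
D > A > B > C

Key insight: Entropy is maximized by uniform distributions and minimized by concentrated distributions.

Entropies:
  H(A) = 2.2044 bits
  H(B) = 1.7710 bits
  H(C) = 0.8503 bits
  H(D) = 2.3219 bits

Ranking: D > A > B > C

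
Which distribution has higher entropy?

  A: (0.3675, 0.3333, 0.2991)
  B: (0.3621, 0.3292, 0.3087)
B

Both distributions are close to uniform, making this a harder comparison.

H(A) = 1.5799 bits
H(B) = 1.5818 bits

The distribution closer to uniform has higher entropy.
Answer: B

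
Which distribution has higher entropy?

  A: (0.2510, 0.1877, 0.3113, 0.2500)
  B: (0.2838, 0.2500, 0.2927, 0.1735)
A

Both distributions are close to uniform, making this a harder comparison.

H(A) = 1.9777 bits
H(B) = 1.9729 bits

The distribution closer to uniform has higher entropy.
Answer: A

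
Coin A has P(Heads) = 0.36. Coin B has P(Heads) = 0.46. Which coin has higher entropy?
B

For binary distributions, entropy is maximized at p=0.5 and decreases as p moves toward 0 or 1.

H(A) = H(0.36) = 0.9427 bits
H(B) = H(0.46) = 0.9954 bits

Distribution B (p=0.46) is closer to uniform (p=0.5), so it has higher entropy.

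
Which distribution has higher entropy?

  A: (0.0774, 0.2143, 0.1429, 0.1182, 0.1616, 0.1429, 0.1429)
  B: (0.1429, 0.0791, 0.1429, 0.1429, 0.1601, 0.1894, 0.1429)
B

Both distributions are close to uniform, making this a harder comparison.

H(A) = 2.7541 bits
H(B) = 2.7715 bits

The distribution closer to uniform has higher entropy.
Answer: B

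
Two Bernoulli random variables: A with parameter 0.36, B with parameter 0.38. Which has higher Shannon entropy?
B

For binary distributions, entropy is maximized at p=0.5 and decreases as p moves toward 0 or 1.

H(A) = H(0.36) = 0.9427 bits
H(B) = H(0.38) = 0.9580 bits

Distribution B (p=0.38) is closer to uniform (p=0.5), so it has higher entropy.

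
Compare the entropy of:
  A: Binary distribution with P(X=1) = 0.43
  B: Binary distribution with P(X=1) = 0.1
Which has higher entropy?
A

For binary distributions, entropy is maximized at p=0.5 and decreases as p moves toward 0 or 1.

H(A) = H(0.43) = 0.9858 bits
H(B) = H(0.1) = 0.4690 bits

Distribution A (p=0.43) is closer to uniform (p=0.5), so it has higher entropy.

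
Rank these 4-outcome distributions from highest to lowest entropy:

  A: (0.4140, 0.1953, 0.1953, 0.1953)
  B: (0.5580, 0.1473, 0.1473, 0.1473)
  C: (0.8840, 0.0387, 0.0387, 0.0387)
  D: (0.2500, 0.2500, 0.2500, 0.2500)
D > A > B > C

Key insight: Entropy is maximized by uniform distributions and minimized by concentrated distributions.

Entropies:
  H(A) = 1.9073 bits
  H(B) = 1.6908 bits
  H(C) = 0.7016 bits
  H(D) = 2.0000 bits

Ranking: D > A > B > C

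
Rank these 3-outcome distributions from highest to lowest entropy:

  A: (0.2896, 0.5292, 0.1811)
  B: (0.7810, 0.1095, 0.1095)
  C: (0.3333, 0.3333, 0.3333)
C > A > B

Key insight: Entropy is maximized by uniform distributions and minimized by concentrated distributions.

- Uniform distributions have maximum entropy log₂(3) = 1.5850 bits
- The more "peaked" or concentrated a distribution, the lower its entropy

Entropies:
  H(A) = 1.4501 bits
  H(B) = 0.9773 bits
  H(C) = 1.5850 bits

Ranking: C > A > B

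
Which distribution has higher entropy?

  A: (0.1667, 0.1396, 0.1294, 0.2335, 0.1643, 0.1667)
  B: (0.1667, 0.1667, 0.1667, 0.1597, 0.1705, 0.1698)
B

Both distributions are close to uniform, making this a harder comparison.

H(A) = 2.5579 bits
H(B) = 2.5846 bits

The distribution closer to uniform has higher entropy.
Answer: B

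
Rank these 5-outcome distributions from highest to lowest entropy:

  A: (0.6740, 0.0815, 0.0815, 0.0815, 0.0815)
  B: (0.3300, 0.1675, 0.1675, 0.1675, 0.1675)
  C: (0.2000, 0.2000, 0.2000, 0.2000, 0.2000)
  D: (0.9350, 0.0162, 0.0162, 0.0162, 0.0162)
C > B > A > D

Key insight: Entropy is maximized by uniform distributions and minimized by concentrated distributions.

Entropies:
  H(A) = 1.5628 bits
  H(B) = 2.2549 bits
  H(C) = 2.3219 bits
  H(D) = 0.4770 bits

Ranking: C > B > A > D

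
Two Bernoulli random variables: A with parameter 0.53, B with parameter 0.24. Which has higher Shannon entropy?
A

For binary distributions, entropy is maximized at p=0.5 and decreases as p moves toward 0 or 1.

H(A) = H(0.53) = 0.9974 bits
H(B) = H(0.24) = 0.7950 bits

Distribution A (p=0.53) is closer to uniform (p=0.5), so it has higher entropy.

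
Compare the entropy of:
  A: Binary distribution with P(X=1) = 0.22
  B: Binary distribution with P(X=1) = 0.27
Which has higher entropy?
B

For binary distributions, entropy is maximized at p=0.5 and decreases as p moves toward 0 or 1.

H(A) = H(0.22) = 0.7602 bits
H(B) = H(0.27) = 0.8415 bits

Distribution B (p=0.27) is closer to uniform (p=0.5), so it has higher entropy.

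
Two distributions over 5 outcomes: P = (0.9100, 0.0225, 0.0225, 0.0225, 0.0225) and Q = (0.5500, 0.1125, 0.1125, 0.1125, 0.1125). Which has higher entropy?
Q

P is highly concentrated on one outcome (91%), making it nearly deterministic. Q spreads its mass more evenly (max 55%). The more spread-out distribution has higher entropy: H(P) ≈ 0.616 bits, H(Q) ≈ 1.893 bits.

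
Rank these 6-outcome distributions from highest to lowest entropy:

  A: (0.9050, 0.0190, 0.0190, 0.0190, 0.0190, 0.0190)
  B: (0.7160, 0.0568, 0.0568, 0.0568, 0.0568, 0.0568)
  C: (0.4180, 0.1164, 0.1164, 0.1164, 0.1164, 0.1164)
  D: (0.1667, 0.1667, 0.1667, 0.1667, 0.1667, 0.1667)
D > C > B > A

Key insight: Entropy is maximized by uniform distributions and minimized by concentrated distributions.

Entropies:
  H(A) = 0.6735 bits
  H(B) = 1.5203 bits
  H(C) = 2.3319 bits
  H(D) = 2.5850 bits

Ranking: D > C > B > A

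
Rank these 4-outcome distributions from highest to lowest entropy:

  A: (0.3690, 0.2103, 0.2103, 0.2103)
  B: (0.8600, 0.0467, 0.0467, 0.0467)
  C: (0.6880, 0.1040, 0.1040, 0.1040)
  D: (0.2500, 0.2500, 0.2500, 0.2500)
D > A > C > B

Key insight: Entropy is maximized by uniform distributions and minimized by concentrated distributions.

Entropies:
  H(A) = 1.9500 bits
  H(B) = 0.8061 bits
  H(C) = 1.3900 bits
  H(D) = 2.0000 bits

Ranking: D > A > C > B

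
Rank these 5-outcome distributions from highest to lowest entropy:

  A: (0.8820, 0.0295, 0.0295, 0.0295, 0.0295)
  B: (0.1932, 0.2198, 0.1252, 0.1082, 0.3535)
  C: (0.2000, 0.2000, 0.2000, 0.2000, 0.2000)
C > B > A

Key insight: Entropy is maximized by uniform distributions and minimized by concentrated distributions.

- Uniform distributions have maximum entropy log₂(5) = 2.3219 bits
- The more "peaked" or concentrated a distribution, the lower its entropy

Entropies:
  H(A) = 0.7596 bits
  H(B) = 2.1916 bits
  H(C) = 2.3219 bits

Ranking: C > B > A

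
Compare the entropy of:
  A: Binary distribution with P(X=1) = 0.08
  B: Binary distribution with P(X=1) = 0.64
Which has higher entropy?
B

For binary distributions, entropy is maximized at p=0.5 and decreases as p moves toward 0 or 1.

H(A) = H(0.08) = 0.4022 bits
H(B) = H(0.64) = 0.9427 bits

Distribution B (p=0.64) is closer to uniform (p=0.5), so it has higher entropy.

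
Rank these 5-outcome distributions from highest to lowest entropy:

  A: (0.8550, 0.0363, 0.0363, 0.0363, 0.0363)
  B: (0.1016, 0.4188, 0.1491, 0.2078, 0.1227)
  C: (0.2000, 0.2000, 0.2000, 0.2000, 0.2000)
C > B > A

Key insight: Entropy is maximized by uniform distributions and minimized by concentrated distributions.

- Uniform distributions have maximum entropy log₂(5) = 2.3219 bits
- The more "peaked" or concentrated a distribution, the lower its entropy

Entropies:
  H(A) = 0.8872 bits
  H(B) = 2.1129 bits
  H(C) = 2.3219 bits

Ranking: C > B > A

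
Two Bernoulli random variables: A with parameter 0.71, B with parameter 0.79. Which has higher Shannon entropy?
A

For binary distributions, entropy is maximized at p=0.5 and decreases as p moves toward 0 or 1.

H(A) = H(0.71) = 0.8687 bits
H(B) = H(0.79) = 0.7415 bits

Distribution A (p=0.71) is closer to uniform (p=0.5), so it has higher entropy.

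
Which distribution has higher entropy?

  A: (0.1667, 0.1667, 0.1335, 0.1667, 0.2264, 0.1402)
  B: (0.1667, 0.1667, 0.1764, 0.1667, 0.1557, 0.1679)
B

Both distributions are close to uniform, making this a harder comparison.

H(A) = 2.5628 bits
H(B) = 2.5840 bits

The distribution closer to uniform has higher entropy.
Answer: B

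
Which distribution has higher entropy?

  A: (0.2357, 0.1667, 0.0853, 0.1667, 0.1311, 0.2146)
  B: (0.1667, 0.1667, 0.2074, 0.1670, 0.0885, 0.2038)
B

Both distributions are close to uniform, making this a harder comparison.

H(A) = 2.5167 bits
H(B) = 2.5408 bits

The distribution closer to uniform has higher entropy.
Answer: B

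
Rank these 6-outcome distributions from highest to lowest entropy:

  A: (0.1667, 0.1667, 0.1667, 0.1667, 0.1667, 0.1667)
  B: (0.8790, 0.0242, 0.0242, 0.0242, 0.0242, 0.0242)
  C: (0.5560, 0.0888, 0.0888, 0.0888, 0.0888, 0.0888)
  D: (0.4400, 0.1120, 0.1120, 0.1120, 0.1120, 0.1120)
A > D > C > B

Key insight: Entropy is maximized by uniform distributions and minimized by concentrated distributions.

Entropies:
  H(A) = 2.5850 bits
  H(B) = 0.8132 bits
  H(C) = 2.0219 bits
  H(D) = 2.2899 bits

Ranking: A > D > C > B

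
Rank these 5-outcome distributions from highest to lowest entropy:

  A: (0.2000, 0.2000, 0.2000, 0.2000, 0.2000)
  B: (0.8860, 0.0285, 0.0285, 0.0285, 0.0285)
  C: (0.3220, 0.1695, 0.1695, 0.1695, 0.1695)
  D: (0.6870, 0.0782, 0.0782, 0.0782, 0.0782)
A > C > D > B

Key insight: Entropy is maximized by uniform distributions and minimized by concentrated distributions.

Entropies:
  H(A) = 2.3219 bits
  H(B) = 0.7399 bits
  H(C) = 2.2625 bits
  H(D) = 1.5226 bits

Ranking: A > C > D > B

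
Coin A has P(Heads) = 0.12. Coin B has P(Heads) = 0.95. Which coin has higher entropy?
A

For binary distributions, entropy is maximized at p=0.5 and decreases as p moves toward 0 or 1.

H(A) = H(0.12) = 0.5294 bits
H(B) = H(0.95) = 0.2864 bits

Distribution A (p=0.12) is closer to uniform (p=0.5), so it has higher entropy.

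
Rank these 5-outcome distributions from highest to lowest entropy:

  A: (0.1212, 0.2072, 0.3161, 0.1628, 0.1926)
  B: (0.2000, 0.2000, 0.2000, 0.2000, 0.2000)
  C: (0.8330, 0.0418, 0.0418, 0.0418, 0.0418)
B > A > C

Key insight: Entropy is maximized by uniform distributions and minimized by concentrated distributions.

- Uniform distributions have maximum entropy log₂(5) = 2.3219 bits
- The more "peaked" or concentrated a distribution, the lower its entropy

Entropies:
  H(A) = 2.2489 bits
  H(B) = 2.3219 bits
  H(C) = 0.9848 bits

Ranking: B > A > C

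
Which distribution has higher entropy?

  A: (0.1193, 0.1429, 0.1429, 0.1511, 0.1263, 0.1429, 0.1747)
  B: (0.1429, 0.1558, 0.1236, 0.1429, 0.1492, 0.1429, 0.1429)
B

Both distributions are close to uniform, making this a harder comparison.

H(A) = 2.7978 bits
H(B) = 2.8044 bits

The distribution closer to uniform has higher entropy.
Answer: B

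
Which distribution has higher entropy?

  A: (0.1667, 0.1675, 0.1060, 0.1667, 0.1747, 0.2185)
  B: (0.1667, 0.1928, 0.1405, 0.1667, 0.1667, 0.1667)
B

Both distributions are close to uniform, making this a harder comparison.

H(A) = 2.5558 bits
H(B) = 2.5790 bits

The distribution closer to uniform has higher entropy.
Answer: B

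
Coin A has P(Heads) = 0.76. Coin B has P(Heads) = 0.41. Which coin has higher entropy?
B

For binary distributions, entropy is maximized at p=0.5 and decreases as p moves toward 0 or 1.

H(A) = H(0.76) = 0.7950 bits
H(B) = H(0.41) = 0.9765 bits

Distribution B (p=0.41) is closer to uniform (p=0.5), so it has higher entropy.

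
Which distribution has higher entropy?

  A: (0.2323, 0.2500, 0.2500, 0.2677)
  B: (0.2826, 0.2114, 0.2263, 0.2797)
A

Both distributions are close to uniform, making this a harder comparison.

H(A) = 1.9982 bits
H(B) = 1.9884 bits

The distribution closer to uniform has higher entropy.
Answer: A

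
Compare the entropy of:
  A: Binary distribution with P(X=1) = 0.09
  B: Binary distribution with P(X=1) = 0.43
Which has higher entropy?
B

For binary distributions, entropy is maximized at p=0.5 and decreases as p moves toward 0 or 1.

H(A) = H(0.09) = 0.4365 bits
H(B) = H(0.43) = 0.9858 bits

Distribution B (p=0.43) is closer to uniform (p=0.5), so it has higher entropy.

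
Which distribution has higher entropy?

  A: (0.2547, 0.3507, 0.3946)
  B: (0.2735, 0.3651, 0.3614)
B

Both distributions are close to uniform, making this a harder comparison.

H(A) = 1.5621 bits
H(B) = 1.5729 bits

The distribution closer to uniform has higher entropy.
Answer: B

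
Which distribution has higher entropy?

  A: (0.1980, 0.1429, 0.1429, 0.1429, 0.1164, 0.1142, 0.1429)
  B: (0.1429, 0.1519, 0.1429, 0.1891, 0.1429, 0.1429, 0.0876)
A

Both distributions are close to uniform, making this a harder comparison.

H(A) = 2.7855 bits
H(B) = 2.7792 bits

The distribution closer to uniform has higher entropy.
Answer: A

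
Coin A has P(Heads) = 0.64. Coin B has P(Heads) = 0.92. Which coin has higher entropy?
A

For binary distributions, entropy is maximized at p=0.5 and decreases as p moves toward 0 or 1.

H(A) = H(0.64) = 0.9427 bits
H(B) = H(0.92) = 0.4022 bits

Distribution A (p=0.64) is closer to uniform (p=0.5), so it has higher entropy.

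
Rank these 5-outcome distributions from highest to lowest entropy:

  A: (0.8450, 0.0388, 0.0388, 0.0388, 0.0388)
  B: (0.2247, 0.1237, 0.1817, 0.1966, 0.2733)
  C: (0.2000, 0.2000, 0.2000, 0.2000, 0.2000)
C > B > A

Key insight: Entropy is maximized by uniform distributions and minimized by concentrated distributions.

- Uniform distributions have maximum entropy log₂(5) = 2.3219 bits
- The more "peaked" or concentrated a distribution, the lower its entropy

Entropies:
  H(A) = 0.9322 bits
  H(B) = 2.2768 bits
  H(C) = 2.3219 bits

Ranking: C > B > A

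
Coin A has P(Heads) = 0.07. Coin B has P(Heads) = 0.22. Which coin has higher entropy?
B

For binary distributions, entropy is maximized at p=0.5 and decreases as p moves toward 0 or 1.

H(A) = H(0.07) = 0.3659 bits
H(B) = H(0.22) = 0.7602 bits

Distribution B (p=0.22) is closer to uniform (p=0.5), so it has higher entropy.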